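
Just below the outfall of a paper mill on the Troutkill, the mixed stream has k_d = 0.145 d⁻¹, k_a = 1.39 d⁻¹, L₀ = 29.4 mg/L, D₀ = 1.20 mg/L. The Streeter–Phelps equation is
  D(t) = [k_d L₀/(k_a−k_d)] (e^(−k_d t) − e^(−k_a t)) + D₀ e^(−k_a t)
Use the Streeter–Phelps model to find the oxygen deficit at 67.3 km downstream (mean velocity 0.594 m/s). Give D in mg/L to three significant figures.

Travel time t = x/v = 67.3 km / (0.594 m/s) = 67300 m / 0.594 m/s = 113300 s = 1.311 d.
k_d L₀/(k_a−k_d) = 0.145×29.4/(1.39−0.145) = 4.263/1.245 = 3.424 mg/L.
e^(−k_d t) = e^(−0.145×1.311) = 0.8268; e^(−k_a t) = e^(−1.39×1.311) = 0.1616.
D = 3.424 × (0.8268 − 0.1616) + 1.20 × 0.1616 = 2.278 + 0.1939 = 2.472 mg/L.

D ≈ 2.47 mg/L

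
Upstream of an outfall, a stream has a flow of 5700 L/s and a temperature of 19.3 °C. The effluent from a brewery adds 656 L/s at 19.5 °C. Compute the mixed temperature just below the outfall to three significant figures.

Flow-weighted mixing: C = (Q_r C_r + Q_w C_w)/(Q_r + Q_w)
= (5700×19.3 + 656×19.5)/(5700 + 656) = 122800/6356 = 19.32 °C.

19.3 °C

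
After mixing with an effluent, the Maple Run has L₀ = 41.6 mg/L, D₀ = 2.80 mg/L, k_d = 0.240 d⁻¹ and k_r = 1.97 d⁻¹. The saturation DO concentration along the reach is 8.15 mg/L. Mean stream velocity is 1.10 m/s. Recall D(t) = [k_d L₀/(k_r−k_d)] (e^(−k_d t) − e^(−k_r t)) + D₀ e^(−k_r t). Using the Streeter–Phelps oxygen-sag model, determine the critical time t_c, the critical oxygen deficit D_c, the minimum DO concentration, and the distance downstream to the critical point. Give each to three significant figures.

At the critical point dD/dt = 0, so k_d L₀ e^(−k_d t) = k_r D. Substituting D(t) from the Streeter–Phelps equation and solving for t gives
t_c = ln[(k_r/k_d)(1 − D₀(k_r−k_d)/(k_d L₀))] / (k_r−k_d).
Here k_r−k_d = 1.730 d⁻¹ and 1 − D₀(k_r−k_d)/(k_d L₀) = 1 − 2.80×1.730/(0.240×41.6) = 0.5148, so
t_c = ln(8.208 × 0.5148) / 1.730 = 1.441 / 1.730 = 0.8331 d.
L(t_c) = L₀ e^(−k_d t_c) = 41.6 × 0.8188 = 34.06 mg/L, and at the critical point k_r D_c = k_d L, so D_c = (0.240/1.97) × 34.06 = 4.150 mg/L.
Minimum DO = C_s − D_c = 8.15 − 4.150 = 4.000 mg/L.
x_c = v t_c = 1.10 m/s × 0.8331 d × 86400 s/d = 79180 m ≈ 79.2 km.

t_c ≈ 0.833 d; D_c ≈ 4.15 mg/L; min DO ≈ 4.00 mg/L; x_c ≈ 79.2 km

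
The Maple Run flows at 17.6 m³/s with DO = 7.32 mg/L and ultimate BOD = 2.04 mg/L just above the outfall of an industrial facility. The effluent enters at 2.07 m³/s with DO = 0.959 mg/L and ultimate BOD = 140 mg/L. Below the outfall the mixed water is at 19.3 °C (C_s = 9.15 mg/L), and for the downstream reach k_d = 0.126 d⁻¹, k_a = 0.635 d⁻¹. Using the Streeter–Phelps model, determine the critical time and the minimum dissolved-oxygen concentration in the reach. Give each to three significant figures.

t_c ≈ 1.33 d; minimum DO ≈ 6.37 mg/L

Mixed DO = (17.6×7.32 + 2.07×0.959)/(17.6+2.07) = 130.8/19.67 = 6.651 mg/L.
Mixed L₀ = (17.6×2.04 + 2.07×140)/(19.67) = 325.7/19.67 = 16.56 mg/L.
Initial deficit D₀ = C_s − DO₀ = 9.15 − 6.651 = 2.499 mg/L.
t_c = (1/0.5090) ln[(0.635/0.126)(1 − 2.499×0.5090/(0.126×16.56))] = 1.965 × ln(1.967) = 1.329 d.
D_c = (0.126/0.635) × 16.56 × e^(−0.126×1.329) = 0.1984 × 16.56 × 0.8458 = 2.779 mg/L.
Minimum DO = 9.15 − 2.779 = 6.371 mg/L.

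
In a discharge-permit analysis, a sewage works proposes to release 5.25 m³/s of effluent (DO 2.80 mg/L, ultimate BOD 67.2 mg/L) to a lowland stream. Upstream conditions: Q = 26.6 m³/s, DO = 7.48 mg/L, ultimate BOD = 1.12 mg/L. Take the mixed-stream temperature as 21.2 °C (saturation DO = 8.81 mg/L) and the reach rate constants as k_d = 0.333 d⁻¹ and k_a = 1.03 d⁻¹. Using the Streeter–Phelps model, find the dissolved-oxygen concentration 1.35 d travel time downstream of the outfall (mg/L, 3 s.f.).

DO ≈ 6.05 mg/L

Mixed DO = (26.6×7.48 + 5.25×2.80)/(26.6+5.25) = 213.7/31.85 = 6.709 mg/L.
Mixed L₀ = (26.6×1.12 + 5.25×67.2)/(31.85) = 382.6/31.85 = 12.01 mg/L.
Initial deficit D₀ = C_s − DO₀ = 8.81 − 6.709 = 2.101 mg/L.
D(1.35) = [0.333×12.01/(1.03−0.333)](e^(−0.333×1.35) − e^(−1.03×1.35)) + 2.101 e^(−1.03×1.35)
= 5.739 × (0.6379 − 0.2490) + 2.101 × 0.2490 = 2.755 mg/L.
DO = 8.81 − 2.755 = 6.055 mg/L.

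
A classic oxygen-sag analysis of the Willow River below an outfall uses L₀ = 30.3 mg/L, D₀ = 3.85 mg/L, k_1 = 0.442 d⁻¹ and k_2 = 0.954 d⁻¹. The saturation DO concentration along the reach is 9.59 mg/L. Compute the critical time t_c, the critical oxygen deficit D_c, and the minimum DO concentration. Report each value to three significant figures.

With k_2/k_1 = 2.158 and 1 − D₀(k_2−k_1)/(k_1 L₀) = 0.8528,
t_c = ln(2.158 × 0.8528) / (0.954 − 0.442) = ln(1.841) / 0.5120 = 0.6101/0.5120 = 1.192 d.
D_c = (k_1/k_2) L₀ e^(−k_1 t_c) = (0.442/0.954) × 30.3 × e^(−0.442×1.192) = 0.4633 × 30.3 × 0.5905 = 8.290 mg/L.
Minimum DO = C_s − D_c = 9.59 − 8.290 = 1.300 mg/L.

t_c ≈ 1.19 d; D_c ≈ 8.29 mg/L; min DO ≈ 1.30 mg/L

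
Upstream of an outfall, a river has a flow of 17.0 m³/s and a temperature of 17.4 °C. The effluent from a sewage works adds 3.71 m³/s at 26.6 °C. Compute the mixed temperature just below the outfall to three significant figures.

Flow-weighted mixing: C = (Q_r C_r + Q_w C_w)/(Q_r + Q_w)
= (17.0×17.4 + 3.71×26.6)/(17.0 + 3.71) = 394.5/20.71 = 19.05 °C.

19.0 °C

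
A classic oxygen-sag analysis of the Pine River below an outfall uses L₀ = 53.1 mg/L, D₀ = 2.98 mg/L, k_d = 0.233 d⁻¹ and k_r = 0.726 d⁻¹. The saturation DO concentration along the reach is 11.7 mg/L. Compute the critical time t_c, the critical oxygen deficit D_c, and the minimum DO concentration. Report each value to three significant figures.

t_c ≈ 2.05 d; D_c ≈ 10.6 mg/L; min DO ≈ 1.13 mg/L

With k_r/k_d = 3.116 and 1 − D₀(k_r−k_d)/(k_d L₀) = 0.8813,
t_c = ln(3.116 × 0.8813) / (0.726 − 0.233) = ln(2.746) / 0.4930 = 1.010/0.4930 = 2.049 d.
L(t_c) = L₀ e^(−k_d t_c) = 53.1 × 0.6204 = 32.94 mg/L, and at the critical point k_r D_c = k_d L, so D_c = (0.233/0.726) × 32.94 = 10.57 mg/L.
Minimum DO = C_s − D_c = 11.7 − 10.57 = 1.127 mg/L.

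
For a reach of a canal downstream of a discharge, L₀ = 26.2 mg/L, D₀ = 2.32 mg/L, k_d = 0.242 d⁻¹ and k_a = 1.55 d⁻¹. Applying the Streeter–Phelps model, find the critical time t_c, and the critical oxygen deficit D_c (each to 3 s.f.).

t_c ≈ 0.922 d; D_c ≈ 3.27 mg/L

At the critical point dD/dt = 0, so k_d L₀ e^(−k_d t) = k_a D. Substituting D(t) from the Streeter–Phelps equation and solving for t gives
t_c = ln[(k_a/k_d)(1 − D₀(k_a−k_d)/(k_d L₀))] / (k_a−k_d).
Here k_a−k_d = 1.308 d⁻¹ and 1 − D₀(k_a−k_d)/(k_d L₀) = 1 − 2.32×1.308/(0.242×26.2) = 0.5214, so
t_c = ln(6.405 × 0.5214) / 1.308 = 1.206 / 1.308 = 0.9219 d.
D_c = (k_d/k_a) L₀ e^(−k_d t_c) = (0.242/1.55) × 26.2 × e^(−0.242×0.9219) = 0.1561 × 26.2 × 0.8000 = 3.273 mg/L.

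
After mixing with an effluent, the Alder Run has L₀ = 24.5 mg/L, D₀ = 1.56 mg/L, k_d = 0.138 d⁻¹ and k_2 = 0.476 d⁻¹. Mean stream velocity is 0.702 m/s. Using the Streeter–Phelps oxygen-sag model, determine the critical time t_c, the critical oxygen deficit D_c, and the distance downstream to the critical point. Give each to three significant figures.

t_c ≈ 3.16 d; D_c ≈ 4.59 mg/L; x_c ≈ 192 km

t_c = [1/(k_2−k_d)] ln[(k_2/k_d)(1 − D₀(k_2−k_d)/(k_d L₀))]
= [1/(0.476−0.138)] ln[(0.476/0.138)(1 − 1.56×0.3380/(0.138×24.5))]
= (1/0.3380) ln[3.449 × 0.8440] = 2.959 × ln(2.911) = 2.959 × 1.069 = 3.162 d.
L(t_c) = L₀ e^(−k_d t_c) = 24.5 × 0.6464 = 15.84 mg/L, and at the critical point k_2 D_c = k_d L, so D_c = (0.138/0.476) × 15.84 = 4.592 mg/L.
x_c = v t_c = 0.702 m/s × 3.162 d × 86400 s/d = 191800 m ≈ 192 km.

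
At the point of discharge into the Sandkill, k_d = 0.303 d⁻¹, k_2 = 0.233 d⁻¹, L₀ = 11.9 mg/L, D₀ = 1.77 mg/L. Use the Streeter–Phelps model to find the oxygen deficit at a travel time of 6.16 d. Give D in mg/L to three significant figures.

k_d L₀/(k_2−k_d) = 0.303×11.9/(0.233−0.303) = 3.606/-0.07000 = -51.51 mg/L.
e^(−k_d t) = e^(−0.303×6.160) = 0.1547; e^(−k_2 t) = e^(−0.233×6.160) = 0.2380.
D = -51.51 × (0.1547 − 0.2380) + 1.77 × 0.2380 = 4.295 + 0.4213 = 4.716 mg/L.

D ≈ 4.72 mg/L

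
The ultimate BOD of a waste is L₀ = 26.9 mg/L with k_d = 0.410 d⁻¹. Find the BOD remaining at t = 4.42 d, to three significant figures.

L ≈ 4.39 mg/L

L_t = L₀ e^(−k_d t) = 26.9 × e^(−0.410×4.42) = 26.9 × 0.1633 = 4.393 mg/L.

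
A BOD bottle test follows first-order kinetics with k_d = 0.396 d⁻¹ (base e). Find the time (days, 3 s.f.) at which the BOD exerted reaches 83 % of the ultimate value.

t ≈ 4.47 d

y/L₀ = 1 − e^(−k_d t) = 0.83 ⇒ e^(−k_d t) = 0.170
t = −ln(0.170) / 0.396 = 1.772 / 0.396 = 4.475 d.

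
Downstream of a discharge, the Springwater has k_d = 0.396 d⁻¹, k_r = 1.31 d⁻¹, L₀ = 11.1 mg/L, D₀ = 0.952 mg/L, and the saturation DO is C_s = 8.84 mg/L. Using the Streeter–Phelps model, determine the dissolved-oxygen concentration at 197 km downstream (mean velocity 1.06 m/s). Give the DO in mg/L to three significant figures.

Travel time t = x/v = 197 km / (1.06 m/s) = 197000 m / 1.06 m/s = 185800 s = 2.151 d.
k_d L₀/(k_r−k_d) = 0.396×11.1/(1.31−0.396) = 4.396/0.9140 = 4.809 mg/L.
e^(−k_d t) = e^(−0.396×2.151) = 0.4266; e^(−k_r t) = e^(−1.31×2.151) = 0.05973.
D = 4.809 × (0.4266 − 0.05973) + 0.952 × 0.05973 = 1.765 + 0.05687 = 1.821 mg/L.
DO = C_s − D = 8.84 − 1.821 = 7.019 mg/L.

DO ≈ 7.02 mg/L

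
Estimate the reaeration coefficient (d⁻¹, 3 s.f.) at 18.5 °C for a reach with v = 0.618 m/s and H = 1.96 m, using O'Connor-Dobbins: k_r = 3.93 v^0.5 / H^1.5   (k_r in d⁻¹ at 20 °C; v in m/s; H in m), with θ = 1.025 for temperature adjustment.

k_r(20) = 3.93 × 0.618^0.5 / 1.96^1.5 = 3.93 × 0.7861 / 2.744 = 1.126 d⁻¹.
k_r(18.5) = 1.126 × 1.025^(18.5−20) = 1.126 × 0.9636 = 1.085 d⁻¹.

k_r ≈ 1.08 d⁻¹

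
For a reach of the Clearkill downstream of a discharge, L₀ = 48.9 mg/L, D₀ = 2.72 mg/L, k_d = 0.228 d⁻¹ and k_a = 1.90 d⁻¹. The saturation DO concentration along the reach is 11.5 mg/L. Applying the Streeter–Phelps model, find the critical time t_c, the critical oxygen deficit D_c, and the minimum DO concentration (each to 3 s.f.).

t_c ≈ 0.955 d; D_c ≈ 4.72 mg/L; min DO ≈ 6.78 mg/L

At the critical point dD/dt = 0, so k_d L₀ e^(−k_d t) = k_a D. Substituting D(t) from the Streeter–Phelps equation and solving for t gives
t_c = ln[(k_a/k_d)(1 − D₀(k_a−k_d)/(k_d L₀))] / (k_a−k_d).
Here k_a−k_d = 1.672 d⁻¹ and 1 − D₀(k_a−k_d)/(k_d L₀) = 1 − 2.72×1.672/(0.228×48.9) = 0.5921, so
t_c = ln(8.333 × 0.5921) / 1.672 = 1.596 / 1.672 = 0.9546 d.
L(t_c) = L₀ e^(−k_d t_c) = 48.9 × 0.8044 = 39.34 mg/L, and at the critical point k_a D_c = k_d L, so D_c = (0.228/1.90) × 39.34 = 4.720 mg/L.
Minimum DO = C_s − D_c = 11.5 − 4.720 = 6.780 mg/L.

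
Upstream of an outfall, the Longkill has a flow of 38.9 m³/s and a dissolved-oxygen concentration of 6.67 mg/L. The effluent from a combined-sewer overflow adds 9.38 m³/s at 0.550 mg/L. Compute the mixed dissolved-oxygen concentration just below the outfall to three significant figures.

Flow-weighted mixing: C = (Q_r C_r + Q_w C_w)/(Q_r + Q_w)
= (38.9×6.67 + 9.38×0.550)/(38.9 + 9.38) = 264.6/48.28 = 5.481 mg/L.

5.48 mg/L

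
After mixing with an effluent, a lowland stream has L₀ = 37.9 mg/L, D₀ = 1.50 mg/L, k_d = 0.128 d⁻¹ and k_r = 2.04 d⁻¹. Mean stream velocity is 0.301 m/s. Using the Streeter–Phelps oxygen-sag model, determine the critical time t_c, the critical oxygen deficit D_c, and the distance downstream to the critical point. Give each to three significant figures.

At the critical point dD/dt = 0, so k_d L₀ e^(−k_d t) = k_r D. Substituting D(t) from the Streeter–Phelps equation and solving for t gives
t_c = ln[(k_r/k_d)(1 − D₀(k_r−k_d)/(k_d L₀))] / (k_r−k_d).
Here k_r−k_d = 1.912 d⁻¹ and 1 − D₀(k_r−k_d)/(k_d L₀) = 1 − 1.50×1.912/(0.128×37.9) = 0.4088, so
t_c = ln(15.94 × 0.4088) / 1.912 = 1.874 / 1.912 = 0.9802 d.
D_c = (k_d/k_r) L₀ e^(−k_d t_c) = (0.128/2.04) × 37.9 × e^(−0.128×0.9802) = 0.06275 × 37.9 × 0.8821 = 2.098 mg/L.
x_c = v t_c = 0.301 m/s × 0.9802 d × 86400 s/d = 25490 m ≈ 25.5 km.

t_c ≈ 0.980 d; D_c ≈ 2.10 mg/L; x_c ≈ 25.5 km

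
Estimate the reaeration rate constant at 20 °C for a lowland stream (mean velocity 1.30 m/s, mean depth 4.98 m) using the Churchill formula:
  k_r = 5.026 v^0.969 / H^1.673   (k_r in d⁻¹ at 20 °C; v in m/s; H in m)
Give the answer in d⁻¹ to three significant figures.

k_r = 5.026 × 1.30^0.969 / 4.98^1.673 = 5.026 × 1.289 / 14.67 = 0.4417 d⁻¹.

k_r ≈ 0.442 d⁻¹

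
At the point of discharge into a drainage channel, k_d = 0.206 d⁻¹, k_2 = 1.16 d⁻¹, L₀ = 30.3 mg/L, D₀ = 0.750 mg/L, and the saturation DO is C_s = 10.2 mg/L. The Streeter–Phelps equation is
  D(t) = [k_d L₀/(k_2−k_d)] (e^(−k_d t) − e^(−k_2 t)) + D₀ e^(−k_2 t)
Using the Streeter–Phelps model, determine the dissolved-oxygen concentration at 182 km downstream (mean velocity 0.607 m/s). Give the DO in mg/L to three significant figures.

Travel time t = x/v = 182 km / (0.607 m/s) = 182000 m / 0.607 m/s = 299800 s = 3.470 d.
k_d L₀/(k_2−k_d) = 0.206×30.3/(1.16−0.206) = 6.242/0.9540 = 6.543 mg/L.
e^(−k_d t) = e^(−0.206×3.470) = 0.4892; e^(−k_2 t) = e^(−1.16×3.470) = 0.01785.
D = 6.543 × (0.4892 − 0.01785) + 0.750 × 0.01785 = 3.084 + 0.01339 = 3.098 mg/L.
DO = C_s − D = 10.2 − 3.098 = 7.102 mg/L.

DO ≈ 7.10 mg/L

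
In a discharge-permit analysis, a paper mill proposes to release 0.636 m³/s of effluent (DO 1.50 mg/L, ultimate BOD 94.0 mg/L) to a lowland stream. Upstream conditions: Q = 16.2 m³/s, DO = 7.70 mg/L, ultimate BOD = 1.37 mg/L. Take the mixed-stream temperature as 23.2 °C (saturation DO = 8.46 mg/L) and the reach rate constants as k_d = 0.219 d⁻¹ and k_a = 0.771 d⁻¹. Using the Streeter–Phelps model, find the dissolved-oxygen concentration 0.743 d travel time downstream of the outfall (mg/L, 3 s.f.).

DO ≈ 7.35 mg/L

Mixed DO = (16.2×7.70 + 0.636×1.50)/(16.2+0.636) = 125.7/16.84 = 7.466 mg/L.
Mixed L₀ = (16.2×1.37 + 0.636×94.0)/(16.84) = 81.98/16.84 = 4.869 mg/L.
Initial deficit D₀ = C_s − DO₀ = 8.46 − 7.466 = 0.9942 mg/L.
D(0.743) = [0.219×4.869/(0.771−0.219)](e^(−0.219×0.743) − e^(−0.771×0.743)) + 0.9942 e^(−0.771×0.743)
= 1.932 × (0.8498 − 0.5639) + 0.9942 × 0.5639 = 1.113 mg/L.
DO = 8.46 − 1.113 = 7.347 mg/L.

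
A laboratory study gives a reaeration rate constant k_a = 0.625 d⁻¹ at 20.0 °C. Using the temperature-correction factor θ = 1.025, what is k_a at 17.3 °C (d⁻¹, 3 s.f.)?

k_a(T₂) = k_a(T₁) · θ^(T₂−T₁) = 0.625 × 1.025^(17.3−20.0)
= 0.625 × 1.025^-2.70 = 0.625 × 0.9355 = 0.5847 d⁻¹.

k_a ≈ 0.585 d⁻¹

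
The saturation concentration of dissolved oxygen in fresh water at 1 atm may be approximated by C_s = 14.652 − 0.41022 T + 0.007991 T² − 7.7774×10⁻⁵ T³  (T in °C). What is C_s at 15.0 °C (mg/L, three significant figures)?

C_s ≈ 10.0 mg/L

C_s = 14.652 − 0.41022×15.0 + 0.007991×15.0² − 7.7774×10⁻⁵×15.0³ = 10.03 mg/L.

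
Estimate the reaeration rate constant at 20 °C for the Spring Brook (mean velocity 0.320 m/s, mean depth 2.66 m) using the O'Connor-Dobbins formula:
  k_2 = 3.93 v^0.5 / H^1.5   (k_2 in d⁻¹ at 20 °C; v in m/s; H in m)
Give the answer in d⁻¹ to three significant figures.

k_2 = 3.93 × 0.320^0.5 / 2.66^1.5 = 3.93 × 0.5657 / 4.338 = 0.5124 d⁻¹.

k_2 ≈ 0.512 d⁻¹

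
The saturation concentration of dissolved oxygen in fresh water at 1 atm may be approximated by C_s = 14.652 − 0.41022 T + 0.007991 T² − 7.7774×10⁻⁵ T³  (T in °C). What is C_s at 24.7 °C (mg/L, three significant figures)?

C_s = 14.652 − 0.41022×24.7 + 0.007991×24.7² − 7.7774×10⁻⁵×24.7³ = 8.223 mg/L.

C_s ≈ 8.22 mg/L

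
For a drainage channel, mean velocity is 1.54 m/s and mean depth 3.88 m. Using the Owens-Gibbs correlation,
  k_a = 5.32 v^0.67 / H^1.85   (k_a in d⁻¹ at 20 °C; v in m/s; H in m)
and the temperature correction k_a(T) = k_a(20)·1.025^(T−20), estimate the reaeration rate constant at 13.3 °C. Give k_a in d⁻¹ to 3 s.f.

k_a(20) = 5.32 × 1.54^0.67 / 3.88^1.85 = 5.32 × 1.335 / 12.28 = 0.5784 d⁻¹.
k_a(13.3) = 0.5784 × 1.025^(13.3−20) = 0.5784 × 0.8475 = 0.4902 d⁻¹.

k_a ≈ 0.490 d⁻¹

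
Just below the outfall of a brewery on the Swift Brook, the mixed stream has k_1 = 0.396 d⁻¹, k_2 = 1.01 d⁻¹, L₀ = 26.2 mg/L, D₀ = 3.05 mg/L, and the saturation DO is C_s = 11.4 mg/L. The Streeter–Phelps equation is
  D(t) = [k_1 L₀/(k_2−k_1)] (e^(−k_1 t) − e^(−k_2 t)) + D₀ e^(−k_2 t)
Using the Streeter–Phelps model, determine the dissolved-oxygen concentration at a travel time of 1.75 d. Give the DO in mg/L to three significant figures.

k_1 L₀/(k_2−k_1) = 0.396×26.2/(1.01−0.396) = 10.38/0.6140 = 16.90 mg/L.
e^(−k_1 t) = e^(−0.396×1.750) = 0.5001; e^(−k_2 t) = e^(−1.01×1.750) = 0.1708.
D = 16.90 × (0.5001 − 0.1708) + 3.05 × 0.1708 = 5.565 + 0.5208 = 6.085 mg/L.
DO = C_s − D = 11.4 − 6.085 = 5.315 mg/L.

DO ≈ 5.31 mg/L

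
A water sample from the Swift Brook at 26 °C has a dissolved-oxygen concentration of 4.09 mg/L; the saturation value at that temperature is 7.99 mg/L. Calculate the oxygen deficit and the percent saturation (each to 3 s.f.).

D ≈ 3.90 mg/L; 51.2 % saturation

D = C_s − C = 7.99 − 4.09 = 3.90 mg/L.
% saturation = 4.09/7.99 × 100 = 51.2 %.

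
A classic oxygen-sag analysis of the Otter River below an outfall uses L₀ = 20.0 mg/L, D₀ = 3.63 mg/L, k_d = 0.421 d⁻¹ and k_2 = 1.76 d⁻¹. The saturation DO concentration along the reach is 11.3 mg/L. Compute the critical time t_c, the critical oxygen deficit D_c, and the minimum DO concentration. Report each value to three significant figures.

t_c = [1/(k_2−k_d)] ln[(k_2/k_d)(1 − D₀(k_2−k_d)/(k_d L₀))]
= [1/(1.76−0.421)] ln[(1.76/0.421)(1 − 3.63×1.339/(0.421×20.0))]
= (1/1.339) ln[4.181 × 0.4227] = 0.7468 × ln(1.767) = 0.7468 × 0.5694 = 0.4253 d.
L(t_c) = L₀ e^(−k_d t_c) = 20.0 × 0.8361 = 16.72 mg/L, and at the critical point k_2 D_c = k_d L, so D_c = (0.421/1.76) × 16.72 = 4.000 mg/L.
Minimum DO = C_s − D_c = 11.3 − 4.000 = 7.300 mg/L.

t_c ≈ 0.425 d; D_c ≈ 4.00 mg/L; min DO ≈ 7.30 mg/L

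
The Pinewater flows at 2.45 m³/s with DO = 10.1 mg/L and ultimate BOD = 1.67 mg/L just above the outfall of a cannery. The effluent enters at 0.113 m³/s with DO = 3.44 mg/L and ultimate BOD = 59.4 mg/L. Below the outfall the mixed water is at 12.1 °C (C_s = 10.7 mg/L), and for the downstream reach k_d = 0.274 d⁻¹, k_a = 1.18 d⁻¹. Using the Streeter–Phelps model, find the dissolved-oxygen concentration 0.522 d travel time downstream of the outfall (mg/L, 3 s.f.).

Mixed DO = (2.45×10.1 + 0.113×3.44)/(2.45+0.113) = 25.13/2.563 = 9.806 mg/L.
Mixed L₀ = (2.45×1.67 + 0.113×59.4)/(2.563) = 10.80/2.563 = 4.215 mg/L.
Initial deficit D₀ = C_s − DO₀ = 10.7 − 9.806 = 0.8936 mg/L.
D(0.522) = [0.274×4.215/(1.18−0.274)](e^(−0.274×0.522) − e^(−1.18×0.522)) + 0.8936 e^(−1.18×0.522)
= 1.275 × (0.8667 − 0.5401) + 0.8936 × 0.5401 = 0.8990 mg/L.
DO = 10.7 − 0.8990 = 9.801 mg/L.

DO ≈ 9.80 mg/L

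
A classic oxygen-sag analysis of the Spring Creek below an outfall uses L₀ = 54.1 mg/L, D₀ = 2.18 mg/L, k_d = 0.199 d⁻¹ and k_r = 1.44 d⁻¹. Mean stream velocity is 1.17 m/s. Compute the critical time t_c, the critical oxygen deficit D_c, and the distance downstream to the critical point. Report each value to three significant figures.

t_c = [1/(k_r−k_d)] ln[(k_r/k_d)(1 − D₀(k_r−k_d)/(k_d L₀))]
= [1/(1.44−0.199)] ln[(1.44/0.199)(1 − 2.18×1.241/(0.199×54.1))]
= (1/1.241) ln[7.236 × 0.7487] = 0.8058 × ln(5.418) = 0.8058 × 1.690 = 1.362 d.
L(t_c) = L₀ e^(−k_d t_c) = 54.1 × 0.7627 = 41.26 mg/L, and at the critical point k_r D_c = k_d L, so D_c = (0.199/1.44) × 41.26 = 5.702 mg/L.
x_c = v t_c = 1.17 m/s × 1.362 d × 86400 s/d = 137600 m ≈ 138 km.

t_c ≈ 1.36 d; D_c ≈ 5.70 mg/L; x_c ≈ 138 km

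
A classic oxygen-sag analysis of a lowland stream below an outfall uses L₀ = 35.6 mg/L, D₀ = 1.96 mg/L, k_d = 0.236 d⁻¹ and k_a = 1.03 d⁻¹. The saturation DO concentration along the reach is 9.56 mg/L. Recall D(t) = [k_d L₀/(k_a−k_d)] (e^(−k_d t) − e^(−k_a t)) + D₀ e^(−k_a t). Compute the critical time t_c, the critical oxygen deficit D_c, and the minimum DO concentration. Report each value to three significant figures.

t_c ≈ 1.60 d; D_c ≈ 5.59 mg/L; min DO ≈ 3.97 mg/L

t_c = [1/(k_a−k_d)] ln[(k_a/k_d)(1 − D₀(k_a−k_d)/(k_d L₀))]
= [1/(1.03−0.236)] ln[(1.03/0.236)(1 − 1.96×0.7940/(0.236×35.6))]
= (1/0.7940) ln[4.364 × 0.8148] = 1.259 × ln(3.556) = 1.259 × 1.269 = 1.598 d.
L(t_c) = L₀ e^(−k_d t_c) = 35.6 × 0.6859 = 24.42 mg/L, and at the critical point k_a D_c = k_d L, so D_c = (0.236/1.03) × 24.42 = 5.595 mg/L.
Minimum DO = C_s − D_c = 9.56 − 5.595 = 3.965 mg/L.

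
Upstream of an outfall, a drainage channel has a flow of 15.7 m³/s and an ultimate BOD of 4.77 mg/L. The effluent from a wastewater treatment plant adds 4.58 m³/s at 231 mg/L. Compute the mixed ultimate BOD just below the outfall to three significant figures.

55.9 mg/L

Flow-weighted mixing: C = (Q_r C_r + Q_w C_w)/(Q_r + Q_w)
= (15.7×4.77 + 4.58×231)/(15.7 + 4.58) = 1133/20.28 = 55.86 mg/L.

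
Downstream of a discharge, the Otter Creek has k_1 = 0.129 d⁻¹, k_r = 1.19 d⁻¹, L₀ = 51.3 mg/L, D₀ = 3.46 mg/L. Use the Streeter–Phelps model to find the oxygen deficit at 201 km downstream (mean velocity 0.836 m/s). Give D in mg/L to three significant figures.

Travel time t = x/v = 201 km / (0.836 m/s) = 201000 m / 0.836 m/s = 240400 s = 2.783 d.
k_1 L₀/(k_r−k_1) = 0.129×51.3/(1.19−0.129) = 6.618/1.061 = 6.237 mg/L.
e^(−k_1 t) = e^(−0.129×2.783) = 0.6984; e^(−k_r t) = e^(−1.19×2.783) = 0.03646.
D = 6.237 × (0.6984 − 0.03646) + 3.46 × 0.03646 = 4.129 + 0.1262 = 4.255 mg/L.

D ≈ 4.25 mg/L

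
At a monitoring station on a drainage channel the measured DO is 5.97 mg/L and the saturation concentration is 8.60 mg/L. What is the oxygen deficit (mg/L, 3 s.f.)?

D ≈ 2.63 mg/L

D = C_s − C = 8.60 − 5.97 = 2.63 mg/L.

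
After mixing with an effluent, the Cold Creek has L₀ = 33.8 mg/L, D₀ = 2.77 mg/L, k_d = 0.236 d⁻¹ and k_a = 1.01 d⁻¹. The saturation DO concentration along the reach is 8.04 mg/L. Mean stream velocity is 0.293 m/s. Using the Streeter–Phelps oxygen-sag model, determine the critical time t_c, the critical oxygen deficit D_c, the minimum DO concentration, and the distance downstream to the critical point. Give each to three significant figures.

t_c = [1/(k_a−k_d)] ln[(k_a/k_d)(1 − D₀(k_a−k_d)/(k_d L₀))]
= [1/(1.01−0.236)] ln[(1.01/0.236)(1 − 2.77×0.7740/(0.236×33.8))]
= (1/0.7740) ln[4.280 × 0.7312] = 1.292 × ln(3.129) = 1.292 × 1.141 = 1.474 d.
L(t_c) = L₀ e^(−k_d t_c) = 33.8 × 0.7062 = 23.87 mg/L, and at the critical point k_a D_c = k_d L, so D_c = (0.236/1.01) × 23.87 = 5.577 mg/L.
Minimum DO = C_s − D_c = 8.04 − 5.577 = 2.463 mg/L.
x_c = v t_c = 0.293 m/s × 1.474 d × 86400 s/d = 37310 m ≈ 37.3 km.

t_c ≈ 1.47 d; D_c ≈ 5.58 mg/L; min DO ≈ 2.46 mg/L; x_c ≈ 37.3 km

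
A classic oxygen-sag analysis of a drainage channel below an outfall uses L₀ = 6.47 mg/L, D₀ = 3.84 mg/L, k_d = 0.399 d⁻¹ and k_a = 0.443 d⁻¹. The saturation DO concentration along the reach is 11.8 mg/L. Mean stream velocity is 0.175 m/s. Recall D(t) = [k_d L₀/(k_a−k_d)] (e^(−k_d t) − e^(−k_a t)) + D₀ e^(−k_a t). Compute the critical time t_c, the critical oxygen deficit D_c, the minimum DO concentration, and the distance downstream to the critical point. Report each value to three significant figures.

With k_a/k_d = 1.110 and 1 − D₀(k_a−k_d)/(k_d L₀) = 0.9346,
t_c = ln(1.110 × 0.9346) / (0.443 − 0.399) = ln(1.038) / 0.04400 = 0.03692/0.04400 = 0.8391 d.
L(t_c) = L₀ e^(−k_d t_c) = 6.47 × 0.7155 = 4.629 mg/L, and at the critical point k_a D_c = k_d L, so D_c = (0.399/0.443) × 4.629 = 4.169 mg/L.
Minimum DO = C_s − D_c = 11.8 − 4.169 = 7.631 mg/L.
x_c = v t_c = 0.175 m/s × 0.8391 d × 86400 s/d = 12690 m ≈ 12.7 km.

t_c ≈ 0.839 d; D_c ≈ 4.17 mg/L; min DO ≈ 7.63 mg/L; x_c ≈ 12.7 km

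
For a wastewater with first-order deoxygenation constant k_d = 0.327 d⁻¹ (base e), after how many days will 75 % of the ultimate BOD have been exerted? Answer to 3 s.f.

y/L₀ = 1 − e^(−k_d t) = 0.75 ⇒ e^(−k_d t) = 0.250
t = −ln(0.250) / 0.327 = 1.386 / 0.327 = 4.239 d.

t ≈ 4.24 d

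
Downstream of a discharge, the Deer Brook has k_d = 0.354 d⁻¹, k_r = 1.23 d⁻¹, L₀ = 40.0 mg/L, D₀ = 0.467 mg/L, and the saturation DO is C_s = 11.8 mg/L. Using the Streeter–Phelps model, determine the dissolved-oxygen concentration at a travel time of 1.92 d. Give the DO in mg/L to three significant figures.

k_d L₀/(k_r−k_d) = 0.354×40.0/(1.23−0.354) = 14.16/0.8760 = 16.16 mg/L.
e^(−k_d t) = e^(−0.354×1.920) = 0.5068; e^(−k_r t) = e^(−1.23×1.920) = 0.09427.
D = 16.16 × (0.5068 − 0.09427) + 0.467 × 0.09427 = 6.668 + 0.04402 = 6.712 mg/L.
DO = C_s − D = 11.8 − 6.712 = 5.088 mg/L.

DO ≈ 5.09 mg/L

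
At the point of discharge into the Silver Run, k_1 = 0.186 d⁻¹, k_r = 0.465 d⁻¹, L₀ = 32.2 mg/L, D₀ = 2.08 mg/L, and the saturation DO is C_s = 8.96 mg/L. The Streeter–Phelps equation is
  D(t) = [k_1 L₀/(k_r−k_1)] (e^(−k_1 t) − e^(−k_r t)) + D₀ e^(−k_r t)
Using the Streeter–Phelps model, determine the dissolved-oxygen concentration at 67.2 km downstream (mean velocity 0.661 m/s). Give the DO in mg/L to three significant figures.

DO ≈ 2.93 mg/L

Travel time t = x/v = 67.2 km / (0.661 m/s) = 67200 m / 0.661 m/s = 101700 s = 1.177 d.
k_1 L₀/(k_r−k_1) = 0.186×32.2/(0.465−0.186) = 5.989/0.2790 = 21.47 mg/L.
e^(−k_1 t) = e^(−0.186×1.177) = 0.8034; e^(−k_r t) = e^(−0.465×1.177) = 0.5786.
D = 21.47 × (0.8034 − 0.5786) + 2.08 × 0.5786 = 4.827 + 1.203 = 6.030 mg/L.
DO = C_s − D = 8.96 − 6.030 = 2.930 mg/L.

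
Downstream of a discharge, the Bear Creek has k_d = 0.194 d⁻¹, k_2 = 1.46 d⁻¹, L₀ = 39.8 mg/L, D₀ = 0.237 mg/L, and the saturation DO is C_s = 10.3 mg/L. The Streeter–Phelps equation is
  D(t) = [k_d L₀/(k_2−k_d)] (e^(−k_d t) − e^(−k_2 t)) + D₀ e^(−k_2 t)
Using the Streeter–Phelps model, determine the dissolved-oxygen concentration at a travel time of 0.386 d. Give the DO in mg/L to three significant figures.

DO ≈ 7.98 mg/L

k_d L₀/(k_2−k_d) = 0.194×39.8/(1.46−0.194) = 7.721/1.266 = 6.099 mg/L.
e^(−k_d t) = e^(−0.194×0.3860) = 0.9279; e^(−k_2 t) = e^(−1.46×0.3860) = 0.5692.
D = 6.099 × (0.9279 − 0.5692) + 0.237 × 0.5692 = 2.188 + 0.1349 = 2.322 mg/L.
DO = C_s − D = 10.3 − 2.322 = 7.978 mg/L.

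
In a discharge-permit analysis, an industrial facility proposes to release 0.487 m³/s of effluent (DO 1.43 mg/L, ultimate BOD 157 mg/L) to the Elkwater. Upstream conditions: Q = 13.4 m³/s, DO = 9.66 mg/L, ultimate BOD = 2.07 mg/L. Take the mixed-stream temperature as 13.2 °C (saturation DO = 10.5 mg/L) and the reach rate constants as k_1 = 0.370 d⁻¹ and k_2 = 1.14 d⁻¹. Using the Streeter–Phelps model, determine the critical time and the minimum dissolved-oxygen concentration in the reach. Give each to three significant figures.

Mixed DO = (13.4×9.66 + 0.487×1.43)/(13.4+0.487) = 130.1/13.89 = 9.371 mg/L.
Mixed L₀ = (13.4×2.07 + 0.487×157)/(13.89) = 104.2/13.89 = 7.503 mg/L.
Initial deficit D₀ = C_s − DO₀ = 10.5 − 9.371 = 1.129 mg/L.
t_c = (1/0.7700) ln[(1.14/0.370)(1 − 1.129×0.7700/(0.370×7.503))] = 1.299 × ln(2.117) = 0.9738 d.
D_c = (0.370/1.14) × 7.503 × e^(−0.370×0.9738) = 0.3246 × 7.503 × 0.6975 = 1.699 mg/L.
Minimum DO = 10.5 − 1.699 = 8.801 mg/L.

t_c ≈ 0.974 d; minimum DO ≈ 8.80 mg/L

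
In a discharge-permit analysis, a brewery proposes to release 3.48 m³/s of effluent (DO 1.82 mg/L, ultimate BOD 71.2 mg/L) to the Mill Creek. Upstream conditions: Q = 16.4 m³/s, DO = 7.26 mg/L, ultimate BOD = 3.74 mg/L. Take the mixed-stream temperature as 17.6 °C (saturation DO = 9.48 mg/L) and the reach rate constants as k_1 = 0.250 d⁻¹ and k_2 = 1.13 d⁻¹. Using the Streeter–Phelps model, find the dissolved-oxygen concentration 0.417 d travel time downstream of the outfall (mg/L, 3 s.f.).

DO ≈ 6.28 mg/L

Mixed DO = (16.4×7.26 + 3.48×1.82)/(16.4+3.48) = 125.4/19.88 = 6.308 mg/L.
Mixed L₀ = (16.4×3.74 + 3.48×71.2)/(19.88) = 309.1/19.88 = 15.55 mg/L.
Initial deficit D₀ = C_s − DO₀ = 9.48 − 6.308 = 3.172 mg/L.
D(0.417) = [0.250×15.55/(1.13−0.250)](e^(−0.250×0.417) − e^(−1.13×0.417)) + 3.172 e^(−1.13×0.417)
= 4.417 × (0.9010 − 0.6242) + 3.172 × 0.6242 = 3.203 mg/L.
DO = 9.48 − 3.203 = 6.277 mg/L.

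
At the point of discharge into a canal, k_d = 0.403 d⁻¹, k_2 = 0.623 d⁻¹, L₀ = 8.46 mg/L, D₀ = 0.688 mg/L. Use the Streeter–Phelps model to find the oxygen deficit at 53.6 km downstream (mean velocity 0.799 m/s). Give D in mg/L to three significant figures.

Travel time t = x/v = 53.6 km / (0.799 m/s) = 53600 m / 0.799 m/s = 67080 s = 0.7764 d.
k_d L₀/(k_2−k_d) = 0.403×8.46/(0.623−0.403) = 3.409/0.2200 = 15.50 mg/L.
e^(−k_d t) = e^(−0.403×0.7764) = 0.7313; e^(−k_2 t) = e^(−0.623×0.7764) = 0.6165.
D = 15.50 × (0.7313 − 0.6165) + 0.688 × 0.6165 = 1.780 + 0.4241 = 2.204 mg/L.

D ≈ 2.20 mg/L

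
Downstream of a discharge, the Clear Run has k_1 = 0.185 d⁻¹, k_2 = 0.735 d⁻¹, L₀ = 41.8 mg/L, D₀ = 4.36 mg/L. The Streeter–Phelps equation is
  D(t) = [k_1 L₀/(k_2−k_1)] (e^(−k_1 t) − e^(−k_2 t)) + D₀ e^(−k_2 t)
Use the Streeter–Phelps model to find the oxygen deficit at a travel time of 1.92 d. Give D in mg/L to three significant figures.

D ≈ 7.49 mg/L

k_1 L₀/(k_2−k_1) = 0.185×41.8/(0.735−0.185) = 7.733/0.5500 = 14.06 mg/L.
e^(−k_1 t) = e^(−0.185×1.920) = 0.7010; e^(−k_2 t) = e^(−0.735×1.920) = 0.2439.
D = 14.06 × (0.7010 − 0.2439) + 4.36 × 0.2439 = 6.428 + 1.063 = 7.491 mg/L.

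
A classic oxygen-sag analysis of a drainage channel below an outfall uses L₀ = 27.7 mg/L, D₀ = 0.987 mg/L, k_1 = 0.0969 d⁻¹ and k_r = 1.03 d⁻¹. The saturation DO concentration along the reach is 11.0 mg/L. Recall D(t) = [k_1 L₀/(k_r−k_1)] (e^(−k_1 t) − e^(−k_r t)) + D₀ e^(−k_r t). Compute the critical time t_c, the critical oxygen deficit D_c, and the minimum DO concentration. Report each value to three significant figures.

At the critical point dD/dt = 0, so k_1 L₀ e^(−k_1 t) = k_r D. Substituting D(t) from the Streeter–Phelps equation and solving for t gives
t_c = ln[(k_r/k_1)(1 − D₀(k_r−k_1)/(k_1 L₀))] / (k_r−k_1).
Here k_r−k_1 = 0.9331 d⁻¹ and 1 − D₀(k_r−k_1)/(k_1 L₀) = 1 − 0.987×0.9331/(0.0969×27.7) = 0.6569, so
t_c = ln(10.63 × 0.6569) / 0.9331 = 1.943 / 0.9331 = 2.083 d.
D_c = (k_1/k_r) L₀ e^(−k_1 t_c) = (0.0969/1.03) × 27.7 × e^(−0.0969×2.083) = 0.09408 × 27.7 × 0.8172 = 2.130 mg/L.
Minimum DO = C_s − D_c = 11.0 − 2.130 = 8.870 mg/L.

t_c ≈ 2.08 d; D_c ≈ 2.13 mg/L; min DO ≈ 8.87 mg/L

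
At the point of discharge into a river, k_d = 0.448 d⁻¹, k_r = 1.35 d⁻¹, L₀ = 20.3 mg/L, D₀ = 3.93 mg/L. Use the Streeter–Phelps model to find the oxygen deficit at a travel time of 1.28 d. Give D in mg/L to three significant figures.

D ≈ 4.59 mg/L

k_d L₀/(k_r−k_d) = 0.448×20.3/(1.35−0.448) = 9.094/0.9020 = 10.08 mg/L.
e^(−k_d t) = e^(−0.448×1.280) = 0.5636; e^(−k_r t) = e^(−1.35×1.280) = 0.1776.
D = 10.08 × (0.5636 − 0.1776) + 3.93 × 0.1776 = 3.891 + 0.6981 = 4.589 mg/L.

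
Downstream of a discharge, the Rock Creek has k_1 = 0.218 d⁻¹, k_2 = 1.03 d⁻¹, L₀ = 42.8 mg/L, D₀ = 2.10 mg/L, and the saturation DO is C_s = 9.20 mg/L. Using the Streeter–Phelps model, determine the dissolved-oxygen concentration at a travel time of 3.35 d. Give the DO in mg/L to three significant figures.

k_1 L₀/(k_2−k_1) = 0.218×42.8/(1.03−0.218) = 9.330/0.8120 = 11.49 mg/L.
e^(−k_1 t) = e^(−0.218×3.350) = 0.4818; e^(−k_2 t) = e^(−1.03×3.350) = 0.03173.
D = 11.49 × (0.4818 − 0.03173) + 2.10 × 0.03173 = 5.171 + 0.06663 = 5.238 mg/L.
DO = C_s − D = 9.20 − 5.238 = 3.962 mg/L.

DO ≈ 3.96 mg/L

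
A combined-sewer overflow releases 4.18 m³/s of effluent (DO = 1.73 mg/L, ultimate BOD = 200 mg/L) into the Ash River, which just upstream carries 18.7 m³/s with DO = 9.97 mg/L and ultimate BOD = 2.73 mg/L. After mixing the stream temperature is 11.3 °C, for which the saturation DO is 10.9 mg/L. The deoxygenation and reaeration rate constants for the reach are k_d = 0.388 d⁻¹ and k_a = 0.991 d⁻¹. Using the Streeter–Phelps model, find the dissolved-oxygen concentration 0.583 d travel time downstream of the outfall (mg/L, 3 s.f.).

Mixed DO = (18.7×9.97 + 4.18×1.73)/(18.7+4.18) = 193.7/22.88 = 8.465 mg/L.
Mixed L₀ = (18.7×2.73 + 4.18×200)/(22.88) = 887.1/22.88 = 38.77 mg/L.
Initial deficit D₀ = C_s − DO₀ = 10.9 − 8.465 = 2.435 mg/L.
D(0.583) = [0.388×38.77/(0.991−0.388)](e^(−0.388×0.583) − e^(−0.991×0.583)) + 2.435 e^(−0.991×0.583)
= 24.95 × (0.7976 − 0.5612) + 2.435 × 0.5612 = 7.264 mg/L.
DO = 10.9 − 7.264 = 3.636 mg/L.

DO ≈ 3.64 mg/L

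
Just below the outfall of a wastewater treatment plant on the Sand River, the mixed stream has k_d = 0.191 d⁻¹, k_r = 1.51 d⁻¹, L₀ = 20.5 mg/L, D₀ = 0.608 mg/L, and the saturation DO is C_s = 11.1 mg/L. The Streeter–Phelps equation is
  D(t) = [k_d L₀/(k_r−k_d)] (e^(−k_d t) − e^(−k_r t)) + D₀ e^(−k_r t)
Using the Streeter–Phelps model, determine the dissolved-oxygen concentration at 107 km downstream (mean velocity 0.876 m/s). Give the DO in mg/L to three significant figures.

Travel time t = x/v = 107 km / (0.876 m/s) = 107000 m / 0.876 m/s = 122100 s = 1.414 d.
k_d L₀/(k_r−k_d) = 0.191×20.5/(1.51−0.191) = 3.916/1.319 = 2.969 mg/L.
e^(−k_d t) = e^(−0.191×1.414) = 0.7634; e^(−k_r t) = e^(−1.51×1.414) = 0.1183.
D = 2.969 × (0.7634 − 0.1183) + 0.608 × 0.1183 = 1.915 + 0.07191 = 1.987 mg/L.
DO = C_s − D = 11.1 − 1.987 = 9.113 mg/L.

DO ≈ 9.11 mg/L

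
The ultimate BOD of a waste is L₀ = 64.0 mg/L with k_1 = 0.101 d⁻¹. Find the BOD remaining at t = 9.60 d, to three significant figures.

L ≈ 24.3 mg/L

L_t = L₀ e^(−k_1 t) = 64.0 × e^(−0.101×9.60) = 64.0 × 0.3792 = 24.27 mg/L.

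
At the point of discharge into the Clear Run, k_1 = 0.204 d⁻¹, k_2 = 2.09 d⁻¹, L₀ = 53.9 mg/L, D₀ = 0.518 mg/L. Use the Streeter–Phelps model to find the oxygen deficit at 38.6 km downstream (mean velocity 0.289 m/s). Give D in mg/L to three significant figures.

D ≈ 4.04 mg/L

Travel time t = x/v = 38.6 km / (0.289 m/s) = 38600 m / 0.289 m/s = 133600 s = 1.546 d.
k_1 L₀/(k_2−k_1) = 0.204×53.9/(2.09−0.204) = 11.00/1.886 = 5.830 mg/L.
e^(−k_1 t) = e^(−0.204×1.546) = 0.7295; e^(−k_2 t) = e^(−2.09×1.546) = 0.03952.
D = 5.830 × (0.7295 − 0.03952) + 0.518 × 0.03952 = 4.023 + 0.02047 = 4.043 mg/L.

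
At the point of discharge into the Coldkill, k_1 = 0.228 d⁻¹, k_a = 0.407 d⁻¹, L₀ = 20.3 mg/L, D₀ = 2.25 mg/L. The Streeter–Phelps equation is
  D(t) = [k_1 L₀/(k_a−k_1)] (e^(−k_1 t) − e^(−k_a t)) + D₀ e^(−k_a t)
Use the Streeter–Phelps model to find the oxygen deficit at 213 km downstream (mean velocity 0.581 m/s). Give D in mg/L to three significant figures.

D ≈ 5.63 mg/L

Travel time t = x/v = 213 km / (0.581 m/s) = 213000 m / 0.581 m/s = 366600 s = 4.243 d.
k_1 L₀/(k_a−k_1) = 0.228×20.3/(0.407−0.228) = 4.628/0.1790 = 25.86 mg/L.
e^(−k_1 t) = e^(−0.228×4.243) = 0.3801; e^(−k_a t) = e^(−0.407×4.243) = 0.1778.
D = 25.86 × (0.3801 − 0.1778) + 2.25 × 0.1778 = 5.229 + 0.4001 = 5.629 mg/L.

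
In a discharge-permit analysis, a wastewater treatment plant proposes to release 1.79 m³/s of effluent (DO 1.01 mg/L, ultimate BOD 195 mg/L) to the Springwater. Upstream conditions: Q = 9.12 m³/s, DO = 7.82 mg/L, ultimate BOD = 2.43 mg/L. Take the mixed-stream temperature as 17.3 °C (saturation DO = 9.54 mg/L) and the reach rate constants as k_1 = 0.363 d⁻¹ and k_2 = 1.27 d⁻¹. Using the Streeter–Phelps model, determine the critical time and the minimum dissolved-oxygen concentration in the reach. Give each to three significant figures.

t_c ≈ 1.12 d; minimum DO ≈ 3.07 mg/L

Mixed DO = (9.12×7.82 + 1.79×1.01)/(9.12+1.79) = 73.13/10.91 = 6.703 mg/L.
Mixed L₀ = (9.12×2.43 + 1.79×195)/(10.91) = 371.2/10.91 = 34.02 mg/L.
Initial deficit D₀ = C_s − DO₀ = 9.54 − 6.703 = 2.837 mg/L.
t_c = (1/0.9070) ln[(1.27/0.363)(1 − 2.837×0.9070/(0.363×34.02))] = 1.103 × ln(2.770) = 1.123 d.
D_c = (0.363/1.27) × 34.02 × e^(−0.363×1.123) = 0.2858 × 34.02 × 0.6652 = 6.469 mg/L.
Minimum DO = 9.54 − 6.469 = 3.071 mg/L.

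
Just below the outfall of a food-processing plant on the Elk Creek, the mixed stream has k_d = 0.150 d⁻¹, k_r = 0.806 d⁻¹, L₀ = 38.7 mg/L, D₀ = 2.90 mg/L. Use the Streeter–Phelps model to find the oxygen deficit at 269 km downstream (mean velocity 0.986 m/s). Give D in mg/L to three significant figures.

D ≈ 5.04 mg/L

Travel time t = x/v = 269 km / (0.986 m/s) = 269000 m / 0.986 m/s = 272800 s = 3.158 d.
k_d L₀/(k_r−k_d) = 0.150×38.7/(0.806−0.150) = 5.805/0.6560 = 8.849 mg/L.
e^(−k_d t) = e^(−0.150×3.158) = 0.6227; e^(−k_r t) = e^(−0.806×3.158) = 0.07847.
D = 8.849 × (0.6227 − 0.07847) + 2.90 × 0.07847 = 4.816 + 0.2276 = 5.044 mg/L.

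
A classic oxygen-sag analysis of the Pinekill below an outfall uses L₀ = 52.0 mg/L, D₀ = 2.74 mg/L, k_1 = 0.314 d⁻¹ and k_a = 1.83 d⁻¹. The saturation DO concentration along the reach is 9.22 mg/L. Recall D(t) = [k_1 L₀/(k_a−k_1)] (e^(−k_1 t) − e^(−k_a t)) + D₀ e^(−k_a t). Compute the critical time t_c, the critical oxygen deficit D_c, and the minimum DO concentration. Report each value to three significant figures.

With k_a/k_1 = 5.828 and 1 − D₀(k_a−k_1)/(k_1 L₀) = 0.7456,
t_c = ln(5.828 × 0.7456) / (1.83 − 0.314) = ln(4.345) / 1.516 = 1.469/1.516 = 0.9691 d.
L(t_c) = L₀ e^(−k_1 t_c) = 52.0 × 0.7376 = 38.36 mg/L, and at the critical point k_a D_c = k_1 L, so D_c = (0.314/1.83) × 38.36 = 6.582 mg/L.
Minimum DO = C_s − D_c = 9.22 − 6.582 = 2.638 mg/L.

t_c ≈ 0.969 d; D_c ≈ 6.58 mg/L; min DO ≈ 2.64 mg/L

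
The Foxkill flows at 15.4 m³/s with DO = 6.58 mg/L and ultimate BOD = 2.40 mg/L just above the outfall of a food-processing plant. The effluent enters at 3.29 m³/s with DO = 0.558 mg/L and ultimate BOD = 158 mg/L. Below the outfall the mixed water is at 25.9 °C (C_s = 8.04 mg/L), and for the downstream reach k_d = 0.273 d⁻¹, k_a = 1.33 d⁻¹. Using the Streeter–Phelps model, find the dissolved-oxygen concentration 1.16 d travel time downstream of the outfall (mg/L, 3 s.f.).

DO ≈ 3.54 mg/L

Mixed DO = (15.4×6.58 + 3.29×0.558)/(15.4+3.29) = 103.2/18.69 = 5.520 mg/L.
Mixed L₀ = (15.4×2.40 + 3.29×158)/(18.69) = 556.8/18.69 = 29.79 mg/L.
Initial deficit D₀ = C_s − DO₀ = 8.04 − 5.520 = 2.520 mg/L.
D(1.16) = [0.273×29.79/(1.33−0.273)](e^(−0.273×1.16) − e^(−1.33×1.16)) + 2.520 e^(−1.33×1.16)
= 7.694 × (0.7286 − 0.2138) + 2.520 × 0.2138 = 4.500 mg/L.
DO = 8.04 − 4.500 = 3.540 mg/L.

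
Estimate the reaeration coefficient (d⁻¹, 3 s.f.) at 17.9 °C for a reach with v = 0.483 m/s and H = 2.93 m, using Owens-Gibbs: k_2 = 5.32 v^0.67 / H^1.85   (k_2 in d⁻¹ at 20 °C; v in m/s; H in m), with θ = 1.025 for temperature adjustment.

k_2 ≈ 0.425 d⁻¹

k_2(20) = 5.32 × 0.483^0.67 / 2.93^1.85 = 5.32 × 0.6141 / 7.306 = 0.4471 d⁻¹.
k_2(17.9) = 0.4471 × 1.025^(17.9−20) = 0.4471 × 0.9495 = 0.4246 d⁻¹.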